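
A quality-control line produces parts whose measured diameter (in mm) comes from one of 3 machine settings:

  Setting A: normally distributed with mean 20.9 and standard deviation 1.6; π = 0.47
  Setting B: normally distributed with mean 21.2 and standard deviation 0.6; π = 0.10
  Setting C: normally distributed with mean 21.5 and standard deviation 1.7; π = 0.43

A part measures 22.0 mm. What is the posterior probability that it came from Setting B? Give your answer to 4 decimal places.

Posterior ∝ prior × likelihood, so P(k | x) ∝ w_k f_k(x); normalise over all components.
Evaluate each component's likelihood at the observed value:
  p_A = 0.196858
  p_B = 0.27335
  p_C = 0.224738
Multiply by the mixture weights:
  w_A·p_A = 0.47 × 0.196858 = 0.0925235
  w_B·p_B = 0.10 × 0.27335 = 0.027335
  w_C·p_C = 0.43 × 0.224738 = 0.0966374
Sum: 0.0925235 + 0.027335 + 0.0966374 = 0.216496
Responsibility of Setting B: 0.027335 / 0.216496 ≈ 0.1263

0.1263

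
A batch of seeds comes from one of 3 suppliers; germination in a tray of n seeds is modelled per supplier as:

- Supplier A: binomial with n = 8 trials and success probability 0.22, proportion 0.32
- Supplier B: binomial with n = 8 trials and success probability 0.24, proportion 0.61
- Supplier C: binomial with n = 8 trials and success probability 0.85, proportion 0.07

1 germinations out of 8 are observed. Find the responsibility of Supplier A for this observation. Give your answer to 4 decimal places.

The responsibility of component k is π_k f_k(x) divided by Σ_j π_j f_j(x).
Evaluate each component's likelihood at the observed value:
  L_A = C(8,1)·0.22^1·0.78^7 = 8·0.22·0.175656 = 0.309154
  L_B = C(8,1)·0.24^1·0.76^7 = 8·0.24·0.146452 = 0.281188
  L_C = C(8,1)·0.85^1·0.15^7 = 8·0.85·1.70859e-06 = 1.16184e-05
Prior × likelihood for each component:
  π_A·L_A = 0.32 × 0.309154 = 0.0989293
  π_B·L_B = 0.61 × 0.281188 = 0.171525
  π_C·L_C = 0.07 × 1.16184e-05 = 8.13291e-07
Marginal: 0.0989293 + 0.171525 + 8.13291e-07 = 0.270455
P(Supplier A | the observation) = 0.0989293 / 0.270455 ≈ 0.3658

0.3658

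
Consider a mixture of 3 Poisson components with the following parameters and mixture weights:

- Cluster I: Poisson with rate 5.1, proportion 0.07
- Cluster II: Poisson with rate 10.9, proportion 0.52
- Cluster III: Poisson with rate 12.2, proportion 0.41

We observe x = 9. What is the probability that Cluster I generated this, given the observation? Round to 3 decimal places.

Apply Bayes' rule: the posterior for each component is proportional to its prior times its likelihood at x.
Poisson probabilities:
  f_I = e^(−5.1)·5.1^9/9! = 0.0392163
  f_II = e^(−10.9)·10.9^9/9! = 0.110475
  f_III = e^(−12.2)·12.2^9/9! = 0.0830009
Prior × likelihood for each component:
  π_I·f_I = 0.07 × 0.0392163 = 0.00274514
  π_II·f_II = 0.52 × 0.110475 = 0.0574472
  π_III·f_III = 0.41 × 0.0830009 = 0.0340304
Normaliser: 0.00274514 + 0.0574472 + 0.0340304 = 0.0942227
Responsibility of Cluster I: 0.00274514 / 0.0942227 ≈ 0.029

0.029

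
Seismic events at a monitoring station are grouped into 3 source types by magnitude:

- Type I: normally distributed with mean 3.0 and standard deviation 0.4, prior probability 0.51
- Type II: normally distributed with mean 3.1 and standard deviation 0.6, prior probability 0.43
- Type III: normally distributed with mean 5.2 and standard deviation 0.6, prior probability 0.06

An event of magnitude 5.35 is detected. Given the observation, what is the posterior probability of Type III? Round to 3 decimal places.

The responsibility of component k is w_k f_k(x) divided by Σ_j w_j f_j(x).
Evaluate each component's likelihood at the observed value:
  p_I = (1/(0.4·√(2π)))·exp(−(5.35−3.0)²/(2·0.4²)) = 0.997356·exp(-17.25781) = 3.19064e-08
  p_II = (1/(0.6·√(2π)))·exp(−(5.35−3.1)²/(2·0.6²)) = 0.664904·exp(-7.03125) = 0.000587659
  p_III = (1/(0.6·√(2π)))·exp(−(5.35−5.2)²/(2·0.6²)) = 0.664904·exp(-0.03125) = 0.644447
Multiply by the mixture weights:
  w_I·p_I = 0.51 × 3.19064e-08 = 1.62722e-08
  w_II·p_II = 0.43 × 0.000587659 = 0.000252694
  w_III·p_III = 0.06 × 0.644447 = 0.0386668
Evidence: 1.62722e-08 + 0.000252694 + 0.0386668 = 0.0389195
Responsibility of Type III: 0.0386668 / 0.0389195 ≈ 0.994

0.994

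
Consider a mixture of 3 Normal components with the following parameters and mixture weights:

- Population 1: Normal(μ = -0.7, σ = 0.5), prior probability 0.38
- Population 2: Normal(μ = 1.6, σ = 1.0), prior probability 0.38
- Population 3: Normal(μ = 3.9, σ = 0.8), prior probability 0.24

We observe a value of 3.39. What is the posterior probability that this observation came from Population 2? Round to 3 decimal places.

The responsibility of component k is π_k f_k(x) divided by Σ_j π_j f_j(x).
Evaluate each component's likelihood at the observed value:
  p_1 = 2.35558e-15
  p_2 = 0.0803801
  p_3 = 0.406977
Prior × likelihood for each component:
  π_1·p_1 = 0.38 × 2.35558e-15 = 8.95119e-16
  π_2·p_2 = 0.38 × 0.0803801 = 0.0305444
  π_3·p_3 = 0.24 × 0.406977 = 0.0976745
Evidence: 8.95119e-16 + 0.0305444 + 0.0976745 = 0.128219
P(Population 2 | the observation) ≈ 0.238

0.238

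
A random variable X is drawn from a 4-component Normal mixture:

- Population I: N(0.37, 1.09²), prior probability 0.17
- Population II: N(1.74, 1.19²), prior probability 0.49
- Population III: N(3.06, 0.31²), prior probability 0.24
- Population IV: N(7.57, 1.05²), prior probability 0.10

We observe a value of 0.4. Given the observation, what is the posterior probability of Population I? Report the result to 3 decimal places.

Posterior ∝ prior × likelihood, so P(k | x) ∝ π_k f_k(x); normalise over all components.
Evaluate each component's likelihood at the observed value:
  p_I = (1/(1.09·√(2π)))·exp(−(0.4−0.37)²/(2·1.09²)) = 0.366002·exp(-0.00038) = 0.365863
  p_II = (1/(1.19·√(2π)))·exp(−(0.4−1.74)²/(2·1.19²)) = 0.335246·exp(-0.63399) = 0.177837
  p_III = (1/(0.31·√(2π)))·exp(−(0.4−3.06)²/(2·0.31²)) = 1.286911·exp(-36.81374) = 1.32296e-16
  p_IV = (1/(1.05·√(2π)))·exp(−(0.4−7.57)²/(2·1.05²)) = 0.379945·exp(-23.31469) = 2.84628e-11
Weight by the priors:
  π_I·p_I = 0.17 × 0.365863 = 0.0621968
  π_II·p_II = 0.49 × 0.177837 = 0.0871402
  π_III·p_III = 0.24 × 1.32296e-16 = 3.1751e-17
  π_IV·p_IV = 0.10 × 2.84628e-11 = 2.84628e-12
Marginal: 0.0621968 + 0.0871402 + 3.1751e-17 + 2.84628e-12 = 0.149337
Responsibility of Population I: 0.0621968 / 0.149337 ≈ 0.416

0.416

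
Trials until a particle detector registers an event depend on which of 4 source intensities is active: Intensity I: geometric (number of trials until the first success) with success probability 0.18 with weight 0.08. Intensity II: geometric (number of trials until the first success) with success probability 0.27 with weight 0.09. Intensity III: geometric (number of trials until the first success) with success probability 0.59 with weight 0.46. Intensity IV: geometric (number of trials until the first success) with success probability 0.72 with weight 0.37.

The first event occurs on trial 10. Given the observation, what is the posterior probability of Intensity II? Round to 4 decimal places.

The responsibility of component k is π_k f_k(x) divided by Σ_j π_j f_j(x).
Evaluate each component's likelihood at the observed value:
  f_I = 0.18·(1−0.18)^9 = 0.18·0.16762 = 0.0301715
  f_II = 0.27·(1−0.27)^9 = 0.27·0.0588716 = 0.0158953
  f_III = 0.59·(1−0.59)^9 = 0.59·0.000327382 = 0.000193155
  f_IV = 0.72·(1−0.72)^9 = 0.72·1.05785e-05 = 7.61649e-06
Prior × likelihood for each component:
  π_I·f_I = 0.08 × 0.0301715 = 0.00241372
  π_II·f_II = 0.09 × 0.0158953 = 0.00143058
  π_III·f_III = 0.46 × 0.000193155 = 8.88515e-05
  π_IV·f_IV = 0.37 × 7.61649e-06 = 2.8181e-06
Normaliser: 0.00241372 + 0.00143058 + 8.88515e-05 + 2.8181e-06 = 0.00393597
So the posterior for Intensity II is 0.00143058 / 0.00393597 ≈ 0.3635.

0.3635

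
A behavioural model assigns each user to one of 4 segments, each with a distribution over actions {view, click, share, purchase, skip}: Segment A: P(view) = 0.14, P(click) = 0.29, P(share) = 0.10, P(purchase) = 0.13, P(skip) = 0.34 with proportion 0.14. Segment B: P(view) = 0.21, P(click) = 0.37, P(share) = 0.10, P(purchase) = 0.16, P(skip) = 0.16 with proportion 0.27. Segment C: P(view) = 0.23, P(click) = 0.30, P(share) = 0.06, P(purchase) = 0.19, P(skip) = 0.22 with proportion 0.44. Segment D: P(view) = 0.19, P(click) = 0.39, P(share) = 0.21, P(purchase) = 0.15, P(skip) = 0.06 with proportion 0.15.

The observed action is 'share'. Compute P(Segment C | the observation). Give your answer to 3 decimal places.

By Bayes' theorem, P(k | x) = P(Z=k) f_k(x) / Σ_j P(Z=j) f_j(x).
Evaluate each component's likelihood at the observed value:
  L_A = 0.1
  L_B = 0.1
  L_C = 0.06
  L_D = 0.21
Unnormalised posteriors:
  P(Z=A)·L_A = 0.14 × 0.1 = 0.014
  P(Z=B)·L_B = 0.27 × 0.1 = 0.027
  P(Z=C)·L_C = 0.44 × 0.06 = 0.0264
  P(Z=D)·L_D = 0.15 × 0.21 = 0.0315
Evidence: 0.014 + 0.027 + 0.0264 + 0.0315 = 0.0989
Responsibility of Segment C: 0.0264 / 0.0989 ≈ 0.267

0.267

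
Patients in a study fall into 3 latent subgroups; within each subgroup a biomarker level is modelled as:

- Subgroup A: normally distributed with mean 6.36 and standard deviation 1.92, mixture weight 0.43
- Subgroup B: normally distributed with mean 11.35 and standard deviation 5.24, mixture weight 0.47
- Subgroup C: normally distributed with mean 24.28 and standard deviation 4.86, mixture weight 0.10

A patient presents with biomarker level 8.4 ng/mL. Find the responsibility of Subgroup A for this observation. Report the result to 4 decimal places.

P(component k | x) = w_k·f_k(x) / marginal(x), where marginal(x) = Σ_j w_j·f_j(x).
Component likelihoods at x = 8.4 ng/mL:
  L_A = (1/(1.92·√(2π)))·exp(−(8.4−6.36)²/(2·1.92²)) = 0.207782·exp(-0.56445) = 0.11816
  L_B = (1/(5.24·√(2π)))·exp(−(8.4−11.35)²/(2·5.24²)) = 0.076134·exp(-0.15847) = 0.0649764
  L_C = (1/(4.86·√(2π)))·exp(−(8.4−24.28)²/(2·4.86²)) = 0.082087·exp(-5.33824) = 0.00039437
Unnormalised posteriors:
  w_A·L_A = 0.43 × 0.11816 = 0.0508087
  w_B·L_B = 0.47 × 0.0649764 = 0.0305389
  w_C·L_C = 0.10 × 0.00039437 = 3.9437e-05
Sum: 0.0508087 + 0.0305389 + 3.9437e-05 = 0.0813871
Responsibility of Subgroup A: 0.0508087 / 0.0813871 ≈ 0.6243

0.6243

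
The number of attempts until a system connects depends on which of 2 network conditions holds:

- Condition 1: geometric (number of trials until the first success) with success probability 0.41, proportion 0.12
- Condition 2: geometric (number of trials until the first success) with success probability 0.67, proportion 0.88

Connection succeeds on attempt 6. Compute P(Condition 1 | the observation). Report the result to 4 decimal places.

0.6039

Posterior ∝ prior × likelihood, so P(k | x) ∝ π_k f_k(x); normalise over all components.
Evaluate each component's likelihood at the observed value:
  p_1 = 0.0293119
  p_2 = 0.00262207
Unnormalised posteriors:
  π_1·p_1 = 0.12 × 0.0293119 = 0.00351743
  π_2·p_2 = 0.88 × 0.00262207 = 0.00230742
Sum: 0.00351743 + 0.00230742 = 0.00582485
P(Condition 1 | x) = 0.00351743 / 0.00582485 ≈ 0.6039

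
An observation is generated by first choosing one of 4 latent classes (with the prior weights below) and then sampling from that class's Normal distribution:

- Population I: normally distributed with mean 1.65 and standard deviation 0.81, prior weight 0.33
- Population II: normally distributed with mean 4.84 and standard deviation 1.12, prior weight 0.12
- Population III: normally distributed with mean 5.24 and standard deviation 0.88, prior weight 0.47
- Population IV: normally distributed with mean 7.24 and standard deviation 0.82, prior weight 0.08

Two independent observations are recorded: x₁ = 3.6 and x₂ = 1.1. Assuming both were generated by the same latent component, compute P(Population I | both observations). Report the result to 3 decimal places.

0.991

By Bayes' theorem, P(k | x) = π_k f_k(x) / Σ_j π_j f_j(x).
Since both observations come from the same component, the likelihood for component k is f_k(x₁)·f_k(x₂).
  L_I = [0.0271597] × [0.391118] = 0.0106226
  L_II = [0.192984] × [0.00134996] = 0.00026052
  L_III = [0.0798444] × [7.08537e-06] = 5.65727e-07
  L_IV = [2.5599e-05] × [3.25277e-13] = 8.32678e-18
Prior × likelihood for each component:
  π_I·L_I = 0.33 × 0.0106226 = 0.00350547
  π_II·L_II = 0.12 × 0.00026052 = 3.12624e-05
  π_III·L_III = 0.47 × 5.65727e-07 = 2.65892e-07
  π_IV·L_IV = 0.08 × 8.32678e-18 = 6.66142e-19
Sum: 0.00350547 + 3.12624e-05 + 2.65892e-07 + 6.66142e-19 = 0.00353699
So the posterior for Population I is 0.00350547 / 0.00353699 ≈ 0.991.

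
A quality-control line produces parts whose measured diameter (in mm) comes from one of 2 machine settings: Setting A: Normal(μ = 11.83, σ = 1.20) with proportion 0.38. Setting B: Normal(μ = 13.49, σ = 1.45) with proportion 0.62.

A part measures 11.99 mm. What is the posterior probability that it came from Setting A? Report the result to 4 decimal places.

Posterior ∝ prior × likelihood, so P(k | x) ∝ π_k f_k(x); normalise over all components.
Normal densities:
  p_A = (1/(1.20·√(2π)))·exp(−(11.99−11.83)²/(2·1.20²)) = 0.332452·exp(-0.00889) = 0.32951
  p_B = (1/(1.45·√(2π)))·exp(−(11.99−13.49)²/(2·1.45²)) = 0.275133·exp(-0.53508) = 0.161124
Multiply by the mixture weights:
  π_A·p_A = 0.38 × 0.32951 = 0.125214
  π_B·p_B = 0.62 × 0.161124 = 0.099897
Denominator: 0.125214 + 0.099897 = 0.225111
P(Setting A | x) ≈ 0.5562

0.5562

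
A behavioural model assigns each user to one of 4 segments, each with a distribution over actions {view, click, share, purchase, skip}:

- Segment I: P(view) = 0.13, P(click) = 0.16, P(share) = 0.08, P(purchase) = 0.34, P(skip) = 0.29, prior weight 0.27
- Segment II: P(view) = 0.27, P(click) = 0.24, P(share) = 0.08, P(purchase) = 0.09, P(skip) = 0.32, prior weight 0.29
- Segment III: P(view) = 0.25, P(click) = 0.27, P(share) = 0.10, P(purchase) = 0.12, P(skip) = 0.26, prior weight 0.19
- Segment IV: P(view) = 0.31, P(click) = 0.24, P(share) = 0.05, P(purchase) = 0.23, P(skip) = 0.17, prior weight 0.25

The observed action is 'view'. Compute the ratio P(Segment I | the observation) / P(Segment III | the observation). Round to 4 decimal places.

Posterior odds = (π_i f_i(x)) / (π_j f_j(x)); the normalising sum cancels.
Categorical probabilities:
  p_I = 0.13
  p_II = 0.27
  p_III = 0.25
  p_IV = 0.31
0.0351 / 0.0475 ≈ 0.7389

0.7389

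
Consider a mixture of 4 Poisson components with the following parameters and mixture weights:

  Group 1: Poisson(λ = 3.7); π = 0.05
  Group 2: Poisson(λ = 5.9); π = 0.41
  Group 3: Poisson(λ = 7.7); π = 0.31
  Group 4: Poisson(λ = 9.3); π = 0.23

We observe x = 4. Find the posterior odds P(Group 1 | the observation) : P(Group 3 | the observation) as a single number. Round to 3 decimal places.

Posterior odds = (P(Z=i) f_i(x)) / (P(Z=j) f_j(x)); the normalising sum cancels.
Evaluate each component's likelihood at the observed value:
  L_1 = e^(−3.7)·3.7^4/4! = 0.193066
  L_2 = e^(−5.9)·5.9^4/4! = 0.138312
  L_3 = e^(−7.7)·7.7^4/4! = 0.0663261
  L_4 = e^(−9.3)·9.3^4/4! = 0.0284959
Posterior odds = (P(Z=1)·L_1) / (P(Z=3)·L_3) = (0.05·0.193066) / (0.31·0.0663261) = 0.00965331 / 0.0205611 ≈ 0.469

0.469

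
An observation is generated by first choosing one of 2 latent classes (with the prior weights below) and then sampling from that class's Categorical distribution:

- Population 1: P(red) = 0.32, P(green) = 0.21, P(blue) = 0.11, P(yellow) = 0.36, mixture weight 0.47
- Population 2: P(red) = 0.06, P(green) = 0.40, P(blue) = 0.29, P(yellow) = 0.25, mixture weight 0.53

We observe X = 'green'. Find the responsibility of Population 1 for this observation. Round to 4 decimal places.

0.3177

Posterior ∝ prior × likelihood, so P(k | x) ∝ π_k f_k(x); normalise over all components.
Categorical probabilities:
  p_1 = 0.21
  p_2 = 0.4
Prior × likelihood for each component:
  π_1·p_1 = 0.47 × 0.21 = 0.0987
  π_2·p_2 = 0.53 × 0.4 = 0.212
Normaliser: 0.0987 + 0.212 = 0.3107
Responsibility of Population 1: 0.0987 / 0.3107 ≈ 0.3177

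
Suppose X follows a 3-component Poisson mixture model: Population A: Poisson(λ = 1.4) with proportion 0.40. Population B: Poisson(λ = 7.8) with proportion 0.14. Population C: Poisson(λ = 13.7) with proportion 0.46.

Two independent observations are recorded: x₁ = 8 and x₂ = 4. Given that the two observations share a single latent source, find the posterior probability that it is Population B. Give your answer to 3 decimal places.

0.978

P(component k | x) = π_k·f_k(x) / marginal(x), where marginal(x) = Σ_j π_j·f_j(x).
Since both observations come from the same component, the likelihood for component k is f_k(x₁)·f_k(x₂).
  L_A = [9.02592e-05] × [0.039472] = 3.56271e-06
  L_B = [0.139232] × [0.0631932] = 0.00879852
  L_C = [0.0345469] × [0.00164754] = 5.69176e-05
Unnormalised posteriors:
  π_A·L_A = 0.40 × 3.56271e-06 = 1.42508e-06
  π_B·L_B = 0.14 × 0.00879852 = 0.00123179
  π_C·L_C = 0.46 × 5.69176e-05 = 2.61821e-05
Normaliser: 1.42508e-06 + 0.00123179 + 2.61821e-05 = 0.0012594
P(Population B | data) = 0.00123179 / 0.0012594 ≈ 0.978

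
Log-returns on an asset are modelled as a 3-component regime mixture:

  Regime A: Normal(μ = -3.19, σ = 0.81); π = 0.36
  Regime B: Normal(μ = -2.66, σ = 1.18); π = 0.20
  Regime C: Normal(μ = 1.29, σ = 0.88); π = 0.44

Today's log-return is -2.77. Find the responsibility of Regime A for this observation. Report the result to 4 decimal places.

0.6972

Posterior ∝ prior × likelihood, so P(k | x) ∝ w_k f_k(x); normalise over all components.
Evaluate each component's likelihood at the observed value:
  p_A = 0.430569
  p_B = 0.336621
  p_C = 1.0822e-05
Prior × likelihood for each component:
  w_A·p_A = 0.36 × 0.430569 = 0.155005
  w_B·p_B = 0.20 × 0.336621 = 0.0673242
  w_C·p_C = 0.44 × 1.0822e-05 = 4.7617e-06
Evidence: 0.155005 + 0.0673242 + 4.7617e-06 = 0.222334
P(Regime A | data) = 0.155005 / 0.222334 ≈ 0.6972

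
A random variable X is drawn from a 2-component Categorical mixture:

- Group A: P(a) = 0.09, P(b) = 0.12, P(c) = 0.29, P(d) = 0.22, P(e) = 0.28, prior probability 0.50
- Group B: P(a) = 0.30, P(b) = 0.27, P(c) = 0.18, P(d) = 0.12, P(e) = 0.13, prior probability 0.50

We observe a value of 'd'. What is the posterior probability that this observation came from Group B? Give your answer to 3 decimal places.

The responsibility of component k is π_k f_k(x) divided by Σ_j π_j f_j(x).
Component likelihoods at x = 'd':
  f_A = 0.22
  f_B = 0.12
Unnormalised posteriors:
  π_A·f_A = 0.50 × 0.22 = 0.11
  π_B·f_B = 0.50 × 0.12 = 0.06
Marginal: 0.11 + 0.06 = 0.17
P(Group B | x) ≈ 0.353

0.353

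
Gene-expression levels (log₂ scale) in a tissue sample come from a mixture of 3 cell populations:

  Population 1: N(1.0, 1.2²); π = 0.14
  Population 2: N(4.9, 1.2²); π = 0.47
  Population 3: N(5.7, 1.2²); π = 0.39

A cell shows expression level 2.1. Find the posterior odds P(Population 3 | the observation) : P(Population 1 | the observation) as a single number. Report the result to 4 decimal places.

Posterior odds = (w_i f_i(x)) / (w_j f_j(x)); the normalising sum cancels.
Evaluate each component's likelihood at the observed value:
  f_1 = 0.218406
  f_2 = 0.0218516
  f_3 = 0.00369321
0.00144035 / 0.0305769 ≈ 0.0471

0.0471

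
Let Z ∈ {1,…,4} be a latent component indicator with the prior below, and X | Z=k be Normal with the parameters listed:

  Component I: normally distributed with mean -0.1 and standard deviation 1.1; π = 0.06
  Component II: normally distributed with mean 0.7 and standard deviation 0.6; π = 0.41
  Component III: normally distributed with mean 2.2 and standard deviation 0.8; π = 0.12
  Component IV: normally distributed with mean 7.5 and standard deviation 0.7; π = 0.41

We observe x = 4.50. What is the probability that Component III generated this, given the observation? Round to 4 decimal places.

By Bayes' theorem, P(k | x) = π_k f_k(x) / Σ_j π_j f_j(x).
Normal densities:
  p_I = 5.78273e-05
  p_II = 1.29641e-09
  p_III = 0.00799765
  p_IV = 5.8532e-05
Unnormalised posteriors:
  π_I·p_I = 0.06 × 5.78273e-05 = 3.46964e-06
  π_II·p_II = 0.41 × 1.29641e-09 = 5.31527e-10
  π_III·p_III = 0.12 × 0.00799765 = 0.000959718
  π_IV·p_IV = 0.41 × 5.8532e-05 = 2.39981e-05
Sum: 3.46964e-06 + 5.31527e-10 + 0.000959718 + 2.39981e-05 = 0.000987186
Responsibility of Component III: 0.000959718 / 0.000987186 ≈ 0.9722

0.9722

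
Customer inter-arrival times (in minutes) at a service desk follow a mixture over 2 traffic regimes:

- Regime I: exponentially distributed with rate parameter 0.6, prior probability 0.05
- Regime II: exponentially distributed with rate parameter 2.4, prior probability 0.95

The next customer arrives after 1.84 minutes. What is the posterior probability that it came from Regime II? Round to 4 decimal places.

By Bayes' theorem, P(k | x) = P(Z=k) f_k(x) / Σ_j P(Z=j) f_j(x).
Exponential densities:
  p_I = 0.198925
  p_II = 0.0289979
Weight by the priors:
  P(Z=I)·p_I = 0.05 × 0.198925 = 0.00994627
  P(Z=II)·p_II = 0.95 × 0.0289979 = 0.027548
Normaliser: 0.00994627 + 0.027548 = 0.0374943
So the posterior for Regime II is 0.027548 / 0.0374943 ≈ 0.7347.

0.7347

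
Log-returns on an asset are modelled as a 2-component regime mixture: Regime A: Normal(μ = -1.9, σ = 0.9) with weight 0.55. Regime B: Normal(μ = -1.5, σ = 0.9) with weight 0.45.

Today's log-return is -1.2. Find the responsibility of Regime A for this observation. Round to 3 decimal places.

0.488

By Bayes' theorem, P(k | x) = π_k f_k(x) / Σ_j π_j f_j(x).
Evaluate each component's likelihood at the observed value:
  p_A = (1/(0.9·√(2π)))·exp(−(-1.2−-1.9)²/(2·0.9²)) = 0.443269·exp(-0.30247) = 0.327572
  p_B = (1/(0.9·√(2π)))·exp(−(-1.2−-1.5)²/(2·0.9²)) = 0.443269·exp(-0.05556) = 0.419315
Multiply by the mixture weights:
  π_A·p_A = 0.55 × 0.327572 = 0.180165
  π_B·p_B = 0.45 × 0.419315 = 0.188692
Marginal: 0.180165 + 0.188692 = 0.368856
So the posterior for Regime A is 0.180165 / 0.368856 ≈ 0.488.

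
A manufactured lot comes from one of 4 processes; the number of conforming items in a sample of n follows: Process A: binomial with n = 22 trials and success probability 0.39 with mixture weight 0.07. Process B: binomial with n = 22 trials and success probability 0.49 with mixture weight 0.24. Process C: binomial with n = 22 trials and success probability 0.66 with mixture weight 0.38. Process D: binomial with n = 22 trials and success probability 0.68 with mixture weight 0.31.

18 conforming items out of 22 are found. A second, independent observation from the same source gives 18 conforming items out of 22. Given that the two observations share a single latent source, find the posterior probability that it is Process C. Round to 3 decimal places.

0.405

The responsibility of component k is P(Z=k) f_k(x) divided by Σ_j P(Z=j) f_j(x).
Since both observations come from the same component, the likelihood for component k is f_k(x₁)·f_k(x₂).
  p_A = [C(22,18)·0.39^18·0.61^4 = 7315·4.35675e-08·0.138458 = 4.41262e-05] × [4.41262e-05] = 1.94712e-09
  p_B = [C(22,18)·0.49^18·0.51^4 = 7315·2.65173e-06·0.067652 = 0.00131227] × [0.00131227] = 1.72206e-06
  p_C = [C(22,18)·0.66^18·0.34^4 = 7315·0.000564665·0.0133634 = 0.0551977] × [0.0551977] = 0.00304678
  p_D = [C(22,18)·0.68^18·0.32^4 = 7315·0.000966408·0.0104858 = 0.0741267] × [0.0741267] = 0.00549477
Weight by the priors:
  P(Z=A)·p_A = 0.07 × 1.94712e-09 = 1.36299e-10
  P(Z=B)·p_B = 0.24 × 1.72206e-06 = 4.13295e-07
  P(Z=C)·p_C = 0.38 × 0.00304678 = 0.00115778
  P(Z=D)·p_D = 0.31 × 0.00549477 = 0.00170338
Evidence: 1.36299e-10 + 4.13295e-07 + 0.00115778 + 0.00170338 = 0.00286157
P(Process C | x) ≈ 0.405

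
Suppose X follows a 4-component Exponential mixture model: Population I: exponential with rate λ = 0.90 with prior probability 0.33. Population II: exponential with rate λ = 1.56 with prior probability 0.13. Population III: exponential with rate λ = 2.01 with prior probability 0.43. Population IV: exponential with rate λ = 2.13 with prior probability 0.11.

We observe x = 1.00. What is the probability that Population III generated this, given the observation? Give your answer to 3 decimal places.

P(component k | x) = π_k·f_k(x) / marginal(x), where marginal(x) = Σ_j π_j·f_j(x).
Exponential densities:
  L_I = 0.365913
  L_II = 0.327812
  L_III = 0.269317
  L_IV = 0.253123
Multiply by the mixture weights:
  π_I·L_I = 0.33 × 0.365913 = 0.120751
  π_II·L_II = 0.13 × 0.327812 = 0.0426156
  π_III·L_III = 0.43 × 0.269317 = 0.115806
  π_IV·L_IV = 0.11 × 0.253123 = 0.0278436
Evidence: 0.120751 + 0.0426156 + 0.115806 + 0.0278436 = 0.307017
So the posterior for Population III is 0.115806 / 0.307017 ≈ 0.377.

0.377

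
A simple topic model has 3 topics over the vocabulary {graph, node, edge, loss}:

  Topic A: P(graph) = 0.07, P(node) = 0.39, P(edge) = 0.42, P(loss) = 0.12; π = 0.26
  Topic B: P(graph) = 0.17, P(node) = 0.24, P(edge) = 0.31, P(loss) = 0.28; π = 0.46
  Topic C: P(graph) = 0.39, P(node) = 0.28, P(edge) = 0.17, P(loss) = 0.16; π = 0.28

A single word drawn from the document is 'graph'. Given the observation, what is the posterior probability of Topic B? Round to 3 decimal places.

Apply Bayes' rule: the posterior for each component is proportional to its prior times its likelihood at x.
Component likelihoods at x = 'graph':
  f_A = P(graph | comp) = 0.07
  f_B = P(graph | comp) = 0.17
  f_C = P(graph | comp) = 0.39
Prior × likelihood for each component:
  w_A·f_A = 0.26 × 0.07 = 0.0182
  w_B·f_B = 0.46 × 0.17 = 0.0782
  w_C·f_C = 0.28 × 0.39 = 0.1092
Evidence: 0.0182 + 0.0782 + 0.1092 = 0.2056
P(Topic B | 'graph') = 0.0782 / 0.2056 ≈ 0.380

0.380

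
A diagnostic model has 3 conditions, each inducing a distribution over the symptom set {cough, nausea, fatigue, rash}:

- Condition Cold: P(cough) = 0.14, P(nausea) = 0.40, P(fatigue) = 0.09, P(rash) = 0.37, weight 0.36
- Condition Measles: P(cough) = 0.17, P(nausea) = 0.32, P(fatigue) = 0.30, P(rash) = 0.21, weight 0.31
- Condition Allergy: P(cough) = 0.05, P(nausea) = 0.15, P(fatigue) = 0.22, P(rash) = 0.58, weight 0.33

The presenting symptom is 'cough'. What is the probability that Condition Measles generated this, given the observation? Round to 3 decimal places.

Posterior ∝ prior × likelihood, so P(k | x) ∝ w_k f_k(x); normalise over all components.
Evaluate each component's likelihood at the observed value:
  L_Cold = P(cough | comp) = 0.14
  L_Measles = P(cough | comp) = 0.17
  L_Allergy = P(cough | comp) = 0.05
Prior × likelihood for each component:
  w_Cold·L_Cold = 0.36 × 0.14 = 0.0504
  w_Measles·L_Measles = 0.31 × 0.17 = 0.0527
  w_Allergy·L_Allergy = 0.33 × 0.05 = 0.0165
Sum: 0.0504 + 0.0527 + 0.0165 = 0.1196
So the posterior for Condition Measles is 0.0527 / 0.1196 ≈ 0.441.

0.441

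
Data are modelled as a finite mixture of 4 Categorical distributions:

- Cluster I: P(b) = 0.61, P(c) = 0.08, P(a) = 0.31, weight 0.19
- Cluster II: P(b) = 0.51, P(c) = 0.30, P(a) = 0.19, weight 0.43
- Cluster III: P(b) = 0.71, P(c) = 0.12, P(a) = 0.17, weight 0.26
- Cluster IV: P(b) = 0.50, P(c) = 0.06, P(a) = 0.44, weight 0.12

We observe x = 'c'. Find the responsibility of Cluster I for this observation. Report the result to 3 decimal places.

0.083

The responsibility of component k is π_k f_k(x) divided by Σ_j π_j f_j(x).
Categorical probabilities:
  L_I = P(c | comp) = 0.08
  L_II = P(c | comp) = 0.30
  L_III = P(c | comp) = 0.12
  L_IV = P(c | comp) = 0.06
Prior × likelihood for each component:
  π_I·L_I = 0.19 × 0.08 = 0.0152
  π_II·L_II = 0.43 × 0.3 = 0.129
  π_III·L_III = 0.26 × 0.12 = 0.0312
  π_IV·L_IV = 0.12 × 0.06 = 0.0072
Denominator: 0.0152 + 0.129 + 0.0312 + 0.0072 = 0.1826
So the posterior for Cluster I is 0.0152 / 0.1826 ≈ 0.083.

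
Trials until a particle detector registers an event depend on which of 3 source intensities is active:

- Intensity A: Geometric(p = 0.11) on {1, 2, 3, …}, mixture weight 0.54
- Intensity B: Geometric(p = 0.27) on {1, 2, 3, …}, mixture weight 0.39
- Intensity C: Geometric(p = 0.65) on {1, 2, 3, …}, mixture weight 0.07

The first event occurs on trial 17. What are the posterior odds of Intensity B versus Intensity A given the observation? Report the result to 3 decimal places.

0.074

Only the two components matter; the odds are (π_i f_i(x)) / (π_j f_j(x)).
Geometric probabilities:
  p_A = 0.11·(1−0.11)^16 = 0.11·0.154967 = 0.0170464
  p_B = 0.27·(1−0.27)^16 = 0.27·0.00650378 = 0.00175602
  p_C = 0.65·(1−0.65)^16 = 0.65·5.07094e-08 = 3.29611e-08
Posterior odds = (π_B·p_B) / (π_A·p_A) = (0.39·0.00175602) / (0.54·0.0170464) = 0.000684848 / 0.00920506 ≈ 0.074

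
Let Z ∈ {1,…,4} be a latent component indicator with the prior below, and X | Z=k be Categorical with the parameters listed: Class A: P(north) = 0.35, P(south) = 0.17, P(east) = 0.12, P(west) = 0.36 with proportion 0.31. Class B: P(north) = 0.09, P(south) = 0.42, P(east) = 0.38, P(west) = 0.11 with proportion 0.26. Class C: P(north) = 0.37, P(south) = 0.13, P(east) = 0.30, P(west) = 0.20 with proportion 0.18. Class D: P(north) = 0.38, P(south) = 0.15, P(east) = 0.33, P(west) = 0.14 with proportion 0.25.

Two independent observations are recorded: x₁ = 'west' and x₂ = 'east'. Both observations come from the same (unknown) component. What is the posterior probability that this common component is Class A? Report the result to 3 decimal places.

0.287

P(component k | x) = π_k·f_k(x) / marginal(x), where marginal(x) = Σ_j π_j·f_j(x).
Since both observations come from the same component, the likelihood for component k is f_k(x₁)·f_k(x₂).
  p_A = [P(west | comp) = 0.36] × [0.12] = 0.0432
  p_B = [P(west | comp) = 0.11] × [0.38] = 0.0418
  p_C = [P(west | comp) = 0.20] × [0.3] = 0.06
  p_D = [P(west | comp) = 0.14] × [0.33] = 0.0462
Prior × likelihood for each component:
  π_A·p_A = 0.31 × 0.0432 = 0.013392
  π_B·p_B = 0.26 × 0.0418 = 0.010868
  π_C·p_C = 0.18 × 0.06 = 0.0108
  π_D·p_D = 0.25 × 0.0462 = 0.01155
Marginal: 0.013392 + 0.010868 + 0.0108 + 0.01155 = 0.04661
Responsibility of Class A: 0.013392 / 0.04661 ≈ 0.287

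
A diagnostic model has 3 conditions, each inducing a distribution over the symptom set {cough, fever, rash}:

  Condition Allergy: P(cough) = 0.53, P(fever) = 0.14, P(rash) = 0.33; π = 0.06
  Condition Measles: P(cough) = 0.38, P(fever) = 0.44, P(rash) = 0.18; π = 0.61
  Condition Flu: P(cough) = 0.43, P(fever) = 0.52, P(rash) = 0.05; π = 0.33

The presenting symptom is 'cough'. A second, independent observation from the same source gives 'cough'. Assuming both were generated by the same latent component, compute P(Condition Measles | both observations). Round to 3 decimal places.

The responsibility of component k is P(Z=k) f_k(x) divided by Σ_j P(Z=j) f_j(x).
Since both observations come from the same component, the likelihood for component k is f_k(x₁)·f_k(x₂).
  f_Allergy = [0.53] × [0.53] = 0.2809
  f_Measles = [0.38] × [0.38] = 0.1444
  f_Flu = [0.43] × [0.43] = 0.1849
Unnormalised posteriors:
  P(Z=Allergy)·f_Allergy = 0.06 × 0.2809 = 0.016854
  P(Z=Measles)·f_Measles = 0.61 × 0.1444 = 0.088084
  P(Z=Flu)·f_Flu = 0.33 × 0.1849 = 0.061017
Evidence: 0.016854 + 0.088084 + 0.061017 = 0.165955
P(Condition Measles | x₁,x₂) ≈ 0.531

0.531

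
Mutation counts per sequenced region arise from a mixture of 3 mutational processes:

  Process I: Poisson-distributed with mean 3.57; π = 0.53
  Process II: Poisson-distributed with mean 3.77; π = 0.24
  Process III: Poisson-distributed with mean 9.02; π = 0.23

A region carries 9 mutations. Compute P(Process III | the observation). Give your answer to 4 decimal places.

0.8297

Posterior ∝ prior × likelihood, so P(k | x) ∝ π_k f_k(x); normalise over all components.
Evaluate each component's likelihood at the observed value:
  f_I = e^(−3.57)·3.57^9/9! = 0.00730835
  f_II = e^(−3.77)·3.77^9/9! = 0.0097728
  f_III = e^(−9.02)·9.02^9/9! = 0.131753
Unnormalised posteriors:
  π_I·f_I = 0.53 × 0.00730835 = 0.00387343
  π_II·f_II = 0.24 × 0.0097728 = 0.00234547
  π_III·f_III = 0.23 × 0.131753 = 0.0303031
Normaliser: 0.00387343 + 0.00234547 + 0.0303031 = 0.036522
So the posterior for Process III is 0.0303031 / 0.036522 ≈ 0.8297.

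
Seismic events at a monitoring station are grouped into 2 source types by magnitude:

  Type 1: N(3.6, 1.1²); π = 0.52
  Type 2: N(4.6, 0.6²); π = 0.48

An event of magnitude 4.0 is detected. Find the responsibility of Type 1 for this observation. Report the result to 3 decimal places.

The responsibility of component k is w_k f_k(x) divided by Σ_j w_j f_j(x).
Component likelihoods at x = 4.0:
  p_1 = 0.339472
  p_2 = 0.403285
Weight by the priors:
  w_1·p_1 = 0.52 × 0.339472 = 0.176525
  w_2·p_2 = 0.48 × 0.403285 = 0.193577
Evidence: 0.176525 + 0.193577 = 0.370102
P(Type 1 | 4.0) ≈ 0.477

0.477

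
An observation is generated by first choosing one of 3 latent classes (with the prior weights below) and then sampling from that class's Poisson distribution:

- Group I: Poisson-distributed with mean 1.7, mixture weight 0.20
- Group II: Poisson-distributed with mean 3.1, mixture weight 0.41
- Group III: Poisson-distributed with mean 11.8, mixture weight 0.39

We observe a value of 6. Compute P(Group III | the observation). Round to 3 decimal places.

P(component k | x) = P(Z=k)·f_k(x) / marginal(x), where marginal(x) = Σ_j P(Z=j)·f_j(x).
Poisson probabilities:
  p_I = 0.00612436
  p_II = 0.0555296
  p_III = 0.0281374
Multiply by the mixture weights:
  P(Z=I)·p_I = 0.20 × 0.00612436 = 0.00122487
  P(Z=II)·p_II = 0.41 × 0.0555296 = 0.0227671
  P(Z=III)·p_III = 0.39 × 0.0281374 = 0.0109736
Evidence: 0.00122487 + 0.0227671 + 0.0109736 = 0.0349656
P(Group III | x) = 0.0109736 / 0.0349656 ≈ 0.314

0.314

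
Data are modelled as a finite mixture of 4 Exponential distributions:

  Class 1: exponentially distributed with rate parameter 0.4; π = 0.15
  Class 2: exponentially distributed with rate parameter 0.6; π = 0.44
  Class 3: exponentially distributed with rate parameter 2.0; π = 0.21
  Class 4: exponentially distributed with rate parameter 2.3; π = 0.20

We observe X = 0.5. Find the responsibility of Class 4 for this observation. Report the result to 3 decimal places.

0.267

By Bayes' theorem, P(k | x) = w_k f_k(x) / Σ_j w_j f_j(x).
Component likelihoods at x = 0.5:
  f_1 = 0.4·e^(−0.4·0.5) = 0.4·e^(−0.2000) = 0.327492
  f_2 = 0.6·e^(−0.6·0.5) = 0.6·e^(−0.3000) = 0.444491
  f_3 = 2.0·e^(−2.0·0.5) = 2.0·e^(−1.0000) = 0.735759
  f_4 = 2.3·e^(−2.3·0.5) = 2.3·e^(−1.1500) = 0.728265
Multiply by the mixture weights:
  w_1·f_1 = 0.15 × 0.327492 = 0.0491238
  w_2·f_2 = 0.44 × 0.444491 = 0.195576
  w_3·f_3 = 0.21 × 0.735759 = 0.154509
  w_4·f_4 = 0.20 × 0.728265 = 0.145653
Normaliser: 0.0491238 + 0.195576 + 0.154509 + 0.145653 = 0.544862
Responsibility of Class 4: 0.145653 / 0.544862 ≈ 0.267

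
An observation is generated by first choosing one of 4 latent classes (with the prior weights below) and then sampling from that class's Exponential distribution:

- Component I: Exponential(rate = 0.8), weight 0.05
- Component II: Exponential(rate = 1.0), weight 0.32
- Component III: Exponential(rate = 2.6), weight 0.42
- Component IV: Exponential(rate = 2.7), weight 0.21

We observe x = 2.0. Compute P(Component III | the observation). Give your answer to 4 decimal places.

0.1005

P(component k | x) = π_k·f_k(x) / marginal(x), where marginal(x) = Σ_j π_j·f_j(x).
Evaluate each component's likelihood at the observed value:
  L_I = 0.161517
  L_II = 0.135335
  L_III = 0.0143431
  L_IV = 0.0121948
Weight by the priors:
  π_I·L_I = 0.05 × 0.161517 = 0.00807586
  π_II·L_II = 0.32 × 0.135335 = 0.0433073
  π_III·L_III = 0.42 × 0.0143431 = 0.00602409
  π_IV·L_IV = 0.21 × 0.0121948 = 0.0025609
Sum: 0.00807586 + 0.0433073 + 0.00602409 + 0.0025609 = 0.0599681
P(Component III | x) = 0.00602409 / 0.0599681 ≈ 0.1005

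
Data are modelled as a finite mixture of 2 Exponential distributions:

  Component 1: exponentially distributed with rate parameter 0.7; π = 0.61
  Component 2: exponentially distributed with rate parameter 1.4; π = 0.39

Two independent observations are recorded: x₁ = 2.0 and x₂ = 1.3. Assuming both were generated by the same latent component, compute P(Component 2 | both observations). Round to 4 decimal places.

The responsibility of component k is P(Z=k) f_k(x) divided by Σ_j P(Z=j) f_j(x).
Since both observations come from the same component, the likelihood for component k is f_k(x₁)·f_k(x₂).
  f_1 = [0.172618] × [0.281767] = 0.048638
  f_2 = [0.0851341] × [0.226836] = 0.0193115
Multiply by the mixture weights:
  P(Z=1)·f_1 = 0.61 × 0.048638 = 0.0296692
  P(Z=2)·f_2 = 0.39 × 0.0193115 = 0.00753148
Denominator: 0.0296692 + 0.00753148 = 0.0372007
So the posterior for Component 2 is 0.00753148 / 0.0372007 ≈ 0.2025.

0.2025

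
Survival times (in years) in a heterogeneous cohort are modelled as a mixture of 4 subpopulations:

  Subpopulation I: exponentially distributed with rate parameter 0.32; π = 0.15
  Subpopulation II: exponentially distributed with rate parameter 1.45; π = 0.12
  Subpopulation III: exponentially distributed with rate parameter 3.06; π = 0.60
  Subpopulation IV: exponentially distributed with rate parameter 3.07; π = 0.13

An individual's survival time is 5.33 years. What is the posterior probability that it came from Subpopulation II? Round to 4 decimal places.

0.0087

Apply Bayes' rule: the posterior for each component is proportional to its prior times its likelihood at x.
Evaluate each component's likelihood at the observed value:
  f_I = 0.32·e^(−0.32·5.33) = 0.32·e^(−1.7056) = 0.0581323
  f_II = 1.45·e^(−1.45·5.33) = 1.45·e^(−7.7285) = 0.00063815
  f_III = 3.06·e^(−3.06·5.33) = 3.06·e^(−16.3098) = 2.52619e-07
  f_IV = 3.07·e^(−3.07·5.33) = 3.07·e^(−16.3631) = 2.40289e-07
Unnormalised posteriors:
  π_I·f_I = 0.15 × 0.0581323 = 0.00871984
  π_II·f_II = 0.12 × 0.00063815 = 7.65781e-05
  π_III·f_III = 0.60 × 2.52619e-07 = 1.51571e-07
  π_IV·f_IV = 0.13 × 2.40289e-07 = 3.12376e-08
Evidence: 0.00871984 + 7.65781e-05 + 1.51571e-07 + 3.12376e-08 = 0.0087966
P(Subpopulation II | 5.33 years) = 7.65781e-05 / 0.0087966 ≈ 0.0087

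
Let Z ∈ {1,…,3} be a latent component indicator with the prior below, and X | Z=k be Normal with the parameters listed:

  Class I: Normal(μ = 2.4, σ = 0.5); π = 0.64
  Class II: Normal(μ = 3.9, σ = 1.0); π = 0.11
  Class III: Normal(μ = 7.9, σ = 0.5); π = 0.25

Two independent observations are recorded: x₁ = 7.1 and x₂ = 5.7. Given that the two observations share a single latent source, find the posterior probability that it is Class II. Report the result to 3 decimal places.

0.882

Posterior ∝ prior × likelihood, so P(k | x) ∝ π_k f_k(x); normalise over all components.
Since both observations come from the same component, the likelihood for component k is f_k(x₁)·f_k(x₂).
  L_I = [(1/(0.5·√(2π)))·exp(−(7.1−2.4)²/(2·0.5²)) = 0.797885·exp(-44.18000) = 5.18573e-20] × [2.77336e-10] = 1.43819e-29
  L_II = [(1/(1.0·√(2π)))·exp(−(7.1−3.9)²/(2·1.0²)) = 0.398942·exp(-5.12000) = 0.00238409] × [0.0789502] = 0.000188224
  L_III = [(1/(0.5·√(2π)))·exp(−(7.1−7.9)²/(2·0.5²)) = 0.797885·exp(-1.28000) = 0.221842] × [4.98849e-05] = 1.10666e-05
Multiply by the mixture weights:
  π_I·L_I = 0.64 × 1.43819e-29 = 9.20441e-30
  π_II·L_II = 0.11 × 0.000188224 = 2.07047e-05
  π_III·L_III = 0.25 × 1.10666e-05 = 2.76664e-06
Marginal: 9.20441e-30 + 2.07047e-05 + 2.76664e-06 = 2.34713e-05
P(Class II | data) ≈ 0.882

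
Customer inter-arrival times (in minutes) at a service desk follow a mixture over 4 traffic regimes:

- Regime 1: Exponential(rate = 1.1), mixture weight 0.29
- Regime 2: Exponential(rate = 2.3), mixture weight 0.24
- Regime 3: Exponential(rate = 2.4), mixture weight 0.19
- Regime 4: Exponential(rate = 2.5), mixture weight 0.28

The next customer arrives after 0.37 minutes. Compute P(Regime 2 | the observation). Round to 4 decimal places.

Posterior ∝ prior × likelihood, so P(k | x) ∝ w_k f_k(x); normalise over all components.
Component likelihoods at x = 0.37 minutes:
  f_1 = 1.1·e^(−1.1·0.37) = 1.1·e^(−0.4070) = 0.732209
  f_2 = 2.3·e^(−2.3·0.37) = 2.3·e^(−0.8510) = 0.982072
  f_3 = 2.4·e^(−2.4·0.37) = 2.4·e^(−0.8880) = 0.987547
  f_4 = 2.5·e^(−2.5·0.37) = 2.5·e^(−0.9250) = 0.991329
Multiply by the mixture weights:
  w_1·f_1 = 0.29 × 0.732209 = 0.21234
  w_2·f_2 = 0.24 × 0.982072 = 0.235697
  w_3·f_3 = 0.19 × 0.987547 = 0.187634
  w_4·f_4 = 0.28 × 0.991329 = 0.277572
Evidence: 0.21234 + 0.235697 + 0.187634 + 0.277572 = 0.913244
So the posterior for Regime 2 is 0.235697 / 0.913244 ≈ 0.2581.

0.2581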